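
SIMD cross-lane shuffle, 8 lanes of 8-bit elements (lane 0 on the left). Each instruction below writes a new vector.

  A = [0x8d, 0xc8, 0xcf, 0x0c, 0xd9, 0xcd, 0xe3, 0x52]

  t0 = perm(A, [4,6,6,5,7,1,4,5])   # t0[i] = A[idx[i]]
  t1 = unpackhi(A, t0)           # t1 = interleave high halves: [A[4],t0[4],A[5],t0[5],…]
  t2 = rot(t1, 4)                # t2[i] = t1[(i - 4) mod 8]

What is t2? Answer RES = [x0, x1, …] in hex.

t0 = [0xd9, 0xe3, 0xe3, 0xcd, 0x52, 0xc8, 0xd9, 0xcd]
t1 = [0xd9, 0x52, 0xcd, 0xc8, 0xe3, 0xd9, 0x52, 0xcd]
t2 = [0xe3, 0xd9, 0x52, 0xcd, 0xd9, 0x52, 0xcd, 0xc8]

RES = [ 0xe3  0xd9  0x52  0xcd  0xd9  0x52  0xcd  0xc8 ]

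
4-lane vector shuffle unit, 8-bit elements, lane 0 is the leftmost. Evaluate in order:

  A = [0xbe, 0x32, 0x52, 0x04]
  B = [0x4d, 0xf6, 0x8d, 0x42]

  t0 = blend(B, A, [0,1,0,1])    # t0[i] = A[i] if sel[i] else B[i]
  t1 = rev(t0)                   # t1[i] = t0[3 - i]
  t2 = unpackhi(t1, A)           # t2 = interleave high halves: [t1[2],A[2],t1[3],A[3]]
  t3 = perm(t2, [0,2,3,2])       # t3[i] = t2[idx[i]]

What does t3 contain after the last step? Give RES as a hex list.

RES = [0x32, 0x4d, 0x04, 0x4d]

t0 = [0x4d, 0x32, 0x8d, 0x04]
t1 = [0x04, 0x8d, 0x32, 0x4d]
t2 = [0x32, 0x52, 0x4d, 0x04]
t3 = [0x32, 0x4d, 0x04, 0x4d]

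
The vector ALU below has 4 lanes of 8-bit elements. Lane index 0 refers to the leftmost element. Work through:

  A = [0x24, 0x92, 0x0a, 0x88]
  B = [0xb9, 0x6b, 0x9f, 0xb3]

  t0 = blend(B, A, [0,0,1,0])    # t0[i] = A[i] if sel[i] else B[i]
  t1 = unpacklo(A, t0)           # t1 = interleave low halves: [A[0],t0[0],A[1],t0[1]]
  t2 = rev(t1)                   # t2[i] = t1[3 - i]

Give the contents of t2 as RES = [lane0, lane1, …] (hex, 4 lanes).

RES = [ 0x6b  0x92  0xb9  0x24 ]

  t0: b9 6b 0a b3
  t1: 24 b9 92 6b
  t2: 6b 92 b9 24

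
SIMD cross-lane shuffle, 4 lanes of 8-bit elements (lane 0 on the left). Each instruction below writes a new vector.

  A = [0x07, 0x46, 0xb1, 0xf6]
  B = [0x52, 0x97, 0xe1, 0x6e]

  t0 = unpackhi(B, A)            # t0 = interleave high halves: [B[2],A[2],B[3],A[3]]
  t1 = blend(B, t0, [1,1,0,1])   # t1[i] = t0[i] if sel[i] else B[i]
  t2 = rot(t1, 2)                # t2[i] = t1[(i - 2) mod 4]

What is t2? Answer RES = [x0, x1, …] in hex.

t0 = [0xe1, 0xb1, 0x6e, 0xf6]
t1 = [0xe1, 0xb1, 0xe1, 0xf6]
t2 = [0xe1, 0xf6, 0xe1, 0xb1]

RES = [ 0xe1  0xf6  0xe1  0xb1 ]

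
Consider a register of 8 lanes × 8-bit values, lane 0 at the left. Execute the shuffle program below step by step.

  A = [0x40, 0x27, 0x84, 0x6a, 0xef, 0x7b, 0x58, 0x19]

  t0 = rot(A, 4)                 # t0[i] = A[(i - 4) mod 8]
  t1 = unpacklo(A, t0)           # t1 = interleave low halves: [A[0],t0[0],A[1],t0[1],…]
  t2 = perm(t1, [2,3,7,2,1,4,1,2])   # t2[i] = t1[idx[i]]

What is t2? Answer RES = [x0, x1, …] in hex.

RES = [ 0x27  0x7b  0x19  0x27  0xef  0x84  0xef  0x27 ]

  t0: ef 7b 58 19 40 27 84 6a
  t1: 40 ef 27 7b 84 58 6a 19
  t2: 27 7b 19 27 ef 84 ef 27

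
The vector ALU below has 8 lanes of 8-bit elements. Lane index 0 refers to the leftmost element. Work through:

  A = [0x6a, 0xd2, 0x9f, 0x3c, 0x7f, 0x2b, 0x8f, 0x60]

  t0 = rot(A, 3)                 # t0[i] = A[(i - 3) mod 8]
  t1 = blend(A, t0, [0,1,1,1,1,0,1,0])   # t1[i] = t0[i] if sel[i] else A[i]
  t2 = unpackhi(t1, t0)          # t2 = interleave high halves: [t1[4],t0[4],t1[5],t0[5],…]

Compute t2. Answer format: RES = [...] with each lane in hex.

t0 = [0x2b, 0x8f, 0x60, 0x6a, 0xd2, 0x9f, 0x3c, 0x7f]
t1 = [0x6a, 0x8f, 0x60, 0x6a, 0xd2, 0x2b, 0x3c, 0x60]
t2 = [0xd2, 0xd2, 0x2b, 0x9f, 0x3c, 0x3c, 0x60, 0x7f]

RES = [ 0xd2  0xd2  0x2b  0x9f  0x3c  0x3c  0x60  0x7f ]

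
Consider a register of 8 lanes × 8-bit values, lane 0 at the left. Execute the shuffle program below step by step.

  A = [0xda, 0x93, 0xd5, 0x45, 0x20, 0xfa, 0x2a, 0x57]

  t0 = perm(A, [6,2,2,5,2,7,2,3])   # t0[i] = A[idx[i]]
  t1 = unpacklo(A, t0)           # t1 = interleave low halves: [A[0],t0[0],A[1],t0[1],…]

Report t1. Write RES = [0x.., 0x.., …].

RES = [0xda, 0x2a, 0x93, 0xd5, 0xd5, 0xd5, 0x45, 0xfa]

  t0: 2a d5 d5 fa d5 57 d5 45
  t1: da 2a 93 d5 d5 d5 45 fa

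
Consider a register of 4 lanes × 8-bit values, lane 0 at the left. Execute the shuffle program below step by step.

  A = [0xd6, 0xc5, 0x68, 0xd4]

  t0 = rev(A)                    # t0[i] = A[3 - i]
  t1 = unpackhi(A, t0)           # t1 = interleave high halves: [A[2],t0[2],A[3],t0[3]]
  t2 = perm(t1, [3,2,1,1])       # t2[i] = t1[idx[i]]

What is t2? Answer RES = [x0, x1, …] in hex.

→ t0 |d4|68|c5|d6|
→ t1 |68|c5|d4|d6|
→ t2 |d6|d4|c5|c5|

RES = [0xd6, 0xd4, 0xc5, 0xc5]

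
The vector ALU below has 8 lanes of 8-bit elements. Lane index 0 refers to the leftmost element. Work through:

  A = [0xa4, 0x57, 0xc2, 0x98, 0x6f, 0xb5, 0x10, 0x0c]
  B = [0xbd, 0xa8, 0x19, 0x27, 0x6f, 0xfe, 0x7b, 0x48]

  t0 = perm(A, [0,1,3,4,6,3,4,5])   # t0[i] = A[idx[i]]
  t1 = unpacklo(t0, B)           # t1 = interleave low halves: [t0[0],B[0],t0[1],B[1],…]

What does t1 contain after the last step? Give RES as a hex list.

RES = [0xa4, 0xbd, 0x57, 0xa8, 0x98, 0x19, 0x6f, 0x27]

→ t0 |a4|57|98|6f|10|98|6f|b5|
→ t1 |a4|bd|57|a8|98|19|6f|27|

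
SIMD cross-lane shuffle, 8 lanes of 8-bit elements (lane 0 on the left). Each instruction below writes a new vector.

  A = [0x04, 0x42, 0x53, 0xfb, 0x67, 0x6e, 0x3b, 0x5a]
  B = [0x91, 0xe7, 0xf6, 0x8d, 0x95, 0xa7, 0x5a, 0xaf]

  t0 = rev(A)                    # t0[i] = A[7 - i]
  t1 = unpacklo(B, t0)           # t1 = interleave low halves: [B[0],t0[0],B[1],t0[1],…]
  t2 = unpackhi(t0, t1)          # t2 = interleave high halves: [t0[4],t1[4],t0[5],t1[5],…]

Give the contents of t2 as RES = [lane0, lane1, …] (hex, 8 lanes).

RES = [ 0xfb  0xf6  0x53  0x6e  0x42  0x8d  0x04  0x67 ]

  t0: 5a 3b 6e 67 fb 53 42 04
  t1: 91 5a e7 3b f6 6e 8d 67
  t2: fb f6 53 6e 42 8d 04 67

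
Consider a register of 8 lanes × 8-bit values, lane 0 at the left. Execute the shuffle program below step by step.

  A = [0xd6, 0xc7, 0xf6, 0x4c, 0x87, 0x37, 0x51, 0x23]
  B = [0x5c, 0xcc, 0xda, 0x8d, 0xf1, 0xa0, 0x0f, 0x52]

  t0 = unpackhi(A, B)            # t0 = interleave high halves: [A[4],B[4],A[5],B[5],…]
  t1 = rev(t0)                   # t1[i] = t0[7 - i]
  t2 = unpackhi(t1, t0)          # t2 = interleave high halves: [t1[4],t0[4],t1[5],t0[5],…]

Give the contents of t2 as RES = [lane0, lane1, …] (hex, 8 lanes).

RES = [ 0xa0  0x51  0x37  0x0f  0xf1  0x23  0x87  0x52 ]

  t0: 87 f1 37 a0 51 0f 23 52
  t1: 52 23 0f 51 a0 37 f1 87
  t2: a0 51 37 0f f1 23 87 52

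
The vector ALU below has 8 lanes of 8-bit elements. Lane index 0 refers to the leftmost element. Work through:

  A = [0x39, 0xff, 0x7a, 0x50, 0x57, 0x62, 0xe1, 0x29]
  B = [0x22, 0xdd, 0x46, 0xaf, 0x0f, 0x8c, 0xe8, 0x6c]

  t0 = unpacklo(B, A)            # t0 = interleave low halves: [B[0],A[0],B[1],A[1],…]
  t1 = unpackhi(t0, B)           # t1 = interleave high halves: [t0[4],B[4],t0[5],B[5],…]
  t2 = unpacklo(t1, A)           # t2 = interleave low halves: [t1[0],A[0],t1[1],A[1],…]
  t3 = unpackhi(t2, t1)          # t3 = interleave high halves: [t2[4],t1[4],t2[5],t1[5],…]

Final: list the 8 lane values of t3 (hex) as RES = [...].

RES = [ 0x7a  0xaf  0x7a  0xe8  0x8c  0x50  0x50  0x6c ]

t0 = [0x22, 0x39, 0xdd, 0xff, 0x46, 0x7a, 0xaf, 0x50]
t1 = [0x46, 0x0f, 0x7a, 0x8c, 0xaf, 0xe8, 0x50, 0x6c]
t2 = [0x46, 0x39, 0x0f, 0xff, 0x7a, 0x7a, 0x8c, 0x50]
t3 = [0x7a, 0xaf, 0x7a, 0xe8, 0x8c, 0x50, 0x50, 0x6c]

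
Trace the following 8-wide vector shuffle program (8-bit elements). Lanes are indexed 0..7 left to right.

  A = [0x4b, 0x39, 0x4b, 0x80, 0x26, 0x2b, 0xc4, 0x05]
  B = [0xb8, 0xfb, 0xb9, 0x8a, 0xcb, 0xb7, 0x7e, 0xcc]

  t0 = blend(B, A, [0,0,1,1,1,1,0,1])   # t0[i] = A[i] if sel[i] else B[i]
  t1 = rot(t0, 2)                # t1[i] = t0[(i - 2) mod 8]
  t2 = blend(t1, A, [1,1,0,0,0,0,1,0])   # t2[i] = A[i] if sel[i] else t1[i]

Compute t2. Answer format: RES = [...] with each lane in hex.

→ t0 |b8|fb|4b|80|26|2b|7e|05|
→ t1 |7e|05|b8|fb|4b|80|26|2b|
→ t2 |4b|39|b8|fb|4b|80|c4|2b|

RES = [0x4b, 0x39, 0xb8, 0xfb, 0x4b, 0x80, 0xc4, 0x2b]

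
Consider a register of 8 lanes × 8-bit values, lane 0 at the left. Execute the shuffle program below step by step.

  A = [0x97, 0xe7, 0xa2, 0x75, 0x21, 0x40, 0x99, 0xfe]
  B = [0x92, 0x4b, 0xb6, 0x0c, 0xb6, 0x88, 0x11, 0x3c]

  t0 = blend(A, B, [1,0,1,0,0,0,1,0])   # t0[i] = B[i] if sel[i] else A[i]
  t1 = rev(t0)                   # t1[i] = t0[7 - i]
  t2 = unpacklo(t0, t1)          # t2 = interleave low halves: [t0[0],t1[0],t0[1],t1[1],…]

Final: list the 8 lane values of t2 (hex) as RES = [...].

t0 = [0x92, 0xe7, 0xb6, 0x75, 0x21, 0x40, 0x11, 0xfe]
t1 = [0xfe, 0x11, 0x40, 0x21, 0x75, 0xb6, 0xe7, 0x92]
t2 = [0x92, 0xfe, 0xe7, 0x11, 0xb6, 0x40, 0x75, 0x21]

RES = [0x92, 0xfe, 0xe7, 0x11, 0xb6, 0x40, 0x75, 0x21]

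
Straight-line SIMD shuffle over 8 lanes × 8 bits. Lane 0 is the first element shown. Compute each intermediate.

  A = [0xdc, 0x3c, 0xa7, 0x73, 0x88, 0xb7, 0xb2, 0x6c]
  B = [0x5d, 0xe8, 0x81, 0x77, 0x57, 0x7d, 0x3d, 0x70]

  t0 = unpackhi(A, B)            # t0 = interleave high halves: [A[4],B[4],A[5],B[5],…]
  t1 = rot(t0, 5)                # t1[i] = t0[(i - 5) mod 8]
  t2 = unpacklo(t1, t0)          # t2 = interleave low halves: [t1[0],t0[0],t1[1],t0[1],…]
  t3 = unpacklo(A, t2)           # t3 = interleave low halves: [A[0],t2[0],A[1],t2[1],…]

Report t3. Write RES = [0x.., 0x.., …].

RES = [ 0xdc  0x7d  0x3c  0x88  0xa7  0xb2  0x73  0x57 ]

  t0: 88 57 b7 7d b2 3d 6c 70
  t1: 7d b2 3d 6c 70 88 57 b7
  t2: 7d 88 b2 57 3d b7 6c 7d
  t3: dc 7d 3c 88 a7 b2 73 57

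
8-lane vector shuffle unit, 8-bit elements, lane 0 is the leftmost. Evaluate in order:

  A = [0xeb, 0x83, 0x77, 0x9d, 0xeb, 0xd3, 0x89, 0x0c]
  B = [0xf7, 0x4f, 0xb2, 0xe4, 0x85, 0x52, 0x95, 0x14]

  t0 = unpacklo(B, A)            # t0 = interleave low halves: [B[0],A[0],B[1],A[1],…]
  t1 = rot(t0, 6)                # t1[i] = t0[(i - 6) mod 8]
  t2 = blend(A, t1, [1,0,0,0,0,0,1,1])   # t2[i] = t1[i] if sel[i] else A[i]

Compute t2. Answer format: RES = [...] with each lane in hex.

→ t0 |f7|eb|4f|83|b2|77|e4|9d|
→ t1 |4f|83|b2|77|e4|9d|f7|eb|
→ t2 |4f|83|77|9d|eb|d3|f7|eb|

RES = [0x4f, 0x83, 0x77, 0x9d, 0xeb, 0xd3, 0xf7, 0xeb]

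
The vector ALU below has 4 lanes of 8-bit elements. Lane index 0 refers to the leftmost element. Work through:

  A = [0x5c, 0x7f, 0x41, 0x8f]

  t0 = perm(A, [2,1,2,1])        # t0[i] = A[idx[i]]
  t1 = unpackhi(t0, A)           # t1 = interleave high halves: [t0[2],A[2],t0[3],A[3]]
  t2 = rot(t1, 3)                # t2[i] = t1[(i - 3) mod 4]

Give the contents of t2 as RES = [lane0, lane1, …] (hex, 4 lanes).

  t0: 41 7f 41 7f
  t1: 41 41 7f 8f
  t2: 41 7f 8f 41

RES = [0x41, 0x7f, 0x8f, 0x41]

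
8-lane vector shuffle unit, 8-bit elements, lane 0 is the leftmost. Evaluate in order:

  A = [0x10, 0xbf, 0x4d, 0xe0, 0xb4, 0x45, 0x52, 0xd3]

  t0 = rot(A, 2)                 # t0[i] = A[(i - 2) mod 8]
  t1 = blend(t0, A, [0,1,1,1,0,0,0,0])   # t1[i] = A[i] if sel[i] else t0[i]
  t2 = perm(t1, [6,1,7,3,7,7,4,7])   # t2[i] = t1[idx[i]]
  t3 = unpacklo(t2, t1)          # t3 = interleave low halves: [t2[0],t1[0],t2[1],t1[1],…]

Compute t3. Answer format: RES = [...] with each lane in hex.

→ t0 |52|d3|10|bf|4d|e0|b4|45|
→ t1 |52|bf|4d|e0|4d|e0|b4|45|
→ t2 |b4|bf|45|e0|45|45|4d|45|
→ t3 |b4|52|bf|bf|45|4d|e0|e0|

RES = [0xb4, 0x52, 0xbf, 0xbf, 0x45, 0x4d, 0xe0, 0xe0]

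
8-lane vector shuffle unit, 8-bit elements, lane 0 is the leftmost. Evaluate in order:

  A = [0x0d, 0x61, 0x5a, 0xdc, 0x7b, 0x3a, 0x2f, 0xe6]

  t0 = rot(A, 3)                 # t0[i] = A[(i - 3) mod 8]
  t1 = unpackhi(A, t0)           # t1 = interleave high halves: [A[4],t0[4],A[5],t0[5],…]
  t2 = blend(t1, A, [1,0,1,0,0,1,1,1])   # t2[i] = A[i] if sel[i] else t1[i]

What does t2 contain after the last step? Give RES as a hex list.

→ t0 |3a|2f|e6|0d|61|5a|dc|7b|
→ t1 |7b|61|3a|5a|2f|dc|e6|7b|
→ t2 |0d|61|5a|5a|2f|3a|2f|e6|

RES = [0x0d, 0x61, 0x5a, 0x5a, 0x2f, 0x3a, 0x2f, 0xe6]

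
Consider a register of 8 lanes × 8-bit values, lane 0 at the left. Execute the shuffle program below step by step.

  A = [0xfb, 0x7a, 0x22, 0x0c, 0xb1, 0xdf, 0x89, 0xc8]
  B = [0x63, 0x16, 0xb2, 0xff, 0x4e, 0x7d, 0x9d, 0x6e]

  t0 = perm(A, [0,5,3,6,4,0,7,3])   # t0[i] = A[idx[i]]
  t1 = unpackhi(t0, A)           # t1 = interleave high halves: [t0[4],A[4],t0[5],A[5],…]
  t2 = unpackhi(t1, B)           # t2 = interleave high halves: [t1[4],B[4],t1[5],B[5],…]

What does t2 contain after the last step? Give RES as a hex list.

→ t0 |fb|df|0c|89|b1|fb|c8|0c|
→ t1 |b1|b1|fb|df|c8|89|0c|c8|
→ t2 |c8|4e|89|7d|0c|9d|c8|6e|

RES = [ 0xc8  0x4e  0x89  0x7d  0x0c  0x9d  0xc8  0x6e ]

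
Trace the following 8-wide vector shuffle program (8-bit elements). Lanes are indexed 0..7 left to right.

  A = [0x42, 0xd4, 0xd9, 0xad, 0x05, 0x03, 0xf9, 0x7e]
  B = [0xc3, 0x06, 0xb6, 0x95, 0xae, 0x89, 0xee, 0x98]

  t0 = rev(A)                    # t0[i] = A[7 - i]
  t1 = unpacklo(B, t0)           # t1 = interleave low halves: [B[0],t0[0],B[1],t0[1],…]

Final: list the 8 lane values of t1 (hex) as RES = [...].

RES = [ 0xc3  0x7e  0x06  0xf9  0xb6  0x03  0x95  0x05 ]

→ t0 |7e|f9|03|05|ad|d9|d4|42|
→ t1 |c3|7e|06|f9|b6|03|95|05|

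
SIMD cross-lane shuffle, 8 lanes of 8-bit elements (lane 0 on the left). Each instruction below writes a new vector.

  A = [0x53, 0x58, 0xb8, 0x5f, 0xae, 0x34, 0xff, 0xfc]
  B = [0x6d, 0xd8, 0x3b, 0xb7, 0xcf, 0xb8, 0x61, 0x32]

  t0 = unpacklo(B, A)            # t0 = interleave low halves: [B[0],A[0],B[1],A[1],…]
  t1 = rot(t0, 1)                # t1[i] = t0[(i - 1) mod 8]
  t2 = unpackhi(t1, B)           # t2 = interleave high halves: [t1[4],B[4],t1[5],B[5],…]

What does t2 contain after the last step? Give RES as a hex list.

  t0: 6d 53 d8 58 3b b8 b7 5f
  t1: 5f 6d 53 d8 58 3b b8 b7
  t2: 58 cf 3b b8 b8 61 b7 32

RES = [0x58, 0xcf, 0x3b, 0xb8, 0xb8, 0x61, 0xb7, 0x32]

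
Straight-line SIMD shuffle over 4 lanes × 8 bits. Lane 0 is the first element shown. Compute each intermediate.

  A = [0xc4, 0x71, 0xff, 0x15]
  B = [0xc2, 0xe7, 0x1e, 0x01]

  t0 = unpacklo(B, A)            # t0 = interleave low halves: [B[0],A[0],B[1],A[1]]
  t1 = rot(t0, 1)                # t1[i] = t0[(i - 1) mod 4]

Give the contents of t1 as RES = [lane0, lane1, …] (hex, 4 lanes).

  t0: c2 c4 e7 71
  t1: 71 c2 c4 e7

RES = [ 0x71  0xc2  0xc4  0xe7 ]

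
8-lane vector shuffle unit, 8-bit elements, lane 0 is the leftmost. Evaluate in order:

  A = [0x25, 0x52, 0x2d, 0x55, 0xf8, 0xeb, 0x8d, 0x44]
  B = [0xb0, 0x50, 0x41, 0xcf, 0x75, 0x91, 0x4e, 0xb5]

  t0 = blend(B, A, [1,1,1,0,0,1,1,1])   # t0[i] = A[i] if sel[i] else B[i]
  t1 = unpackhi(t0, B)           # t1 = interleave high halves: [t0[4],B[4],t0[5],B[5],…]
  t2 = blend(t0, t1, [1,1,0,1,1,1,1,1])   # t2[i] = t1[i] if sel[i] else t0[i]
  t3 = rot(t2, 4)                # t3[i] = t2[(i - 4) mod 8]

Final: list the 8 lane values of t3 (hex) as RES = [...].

→ t0 |25|52|2d|cf|75|eb|8d|44|
→ t1 |75|75|eb|91|8d|4e|44|b5|
→ t2 |75|75|2d|91|8d|4e|44|b5|
→ t3 |8d|4e|44|b5|75|75|2d|91|

RES = [0x8d, 0x4e, 0x44, 0xb5, 0x75, 0x75, 0x2d, 0x91]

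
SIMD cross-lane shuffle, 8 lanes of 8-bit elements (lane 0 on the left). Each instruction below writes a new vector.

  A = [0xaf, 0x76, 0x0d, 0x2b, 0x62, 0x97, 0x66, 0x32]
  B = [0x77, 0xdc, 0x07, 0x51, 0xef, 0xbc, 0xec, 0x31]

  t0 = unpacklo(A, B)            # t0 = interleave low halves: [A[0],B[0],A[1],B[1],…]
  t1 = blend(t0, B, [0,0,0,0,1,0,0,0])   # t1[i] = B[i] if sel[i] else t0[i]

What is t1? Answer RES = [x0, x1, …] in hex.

→ t0 |af|77|76|dc|0d|07|2b|51|
→ t1 |af|77|76|dc|ef|07|2b|51|

RES = [0xaf, 0x77, 0x76, 0xdc, 0xef, 0x07, 0x2b, 0x51]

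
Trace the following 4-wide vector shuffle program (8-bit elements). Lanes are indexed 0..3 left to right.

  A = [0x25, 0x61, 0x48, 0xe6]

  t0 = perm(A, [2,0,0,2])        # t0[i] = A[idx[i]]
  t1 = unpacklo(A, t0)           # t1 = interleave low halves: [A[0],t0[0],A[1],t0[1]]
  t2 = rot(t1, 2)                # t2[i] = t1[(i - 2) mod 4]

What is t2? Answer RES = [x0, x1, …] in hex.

RES = [ 0x61  0x25  0x25  0x48 ]

  t0: 48 25 25 48
  t1: 25 48 61 25
  t2: 61 25 25 48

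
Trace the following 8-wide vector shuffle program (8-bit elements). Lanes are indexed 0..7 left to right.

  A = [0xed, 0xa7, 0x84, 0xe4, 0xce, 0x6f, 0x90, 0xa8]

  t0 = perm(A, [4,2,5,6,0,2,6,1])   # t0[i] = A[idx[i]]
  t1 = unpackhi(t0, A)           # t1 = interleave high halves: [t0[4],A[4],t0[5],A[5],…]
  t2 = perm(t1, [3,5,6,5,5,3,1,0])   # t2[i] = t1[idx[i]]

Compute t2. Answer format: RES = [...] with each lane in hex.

RES = [0x6f, 0x90, 0xa7, 0x90, 0x90, 0x6f, 0xce, 0xed]

  t0: ce 84 6f 90 ed 84 90 a7
  t1: ed ce 84 6f 90 90 a7 a8
  t2: 6f 90 a7 90 90 6f ce ed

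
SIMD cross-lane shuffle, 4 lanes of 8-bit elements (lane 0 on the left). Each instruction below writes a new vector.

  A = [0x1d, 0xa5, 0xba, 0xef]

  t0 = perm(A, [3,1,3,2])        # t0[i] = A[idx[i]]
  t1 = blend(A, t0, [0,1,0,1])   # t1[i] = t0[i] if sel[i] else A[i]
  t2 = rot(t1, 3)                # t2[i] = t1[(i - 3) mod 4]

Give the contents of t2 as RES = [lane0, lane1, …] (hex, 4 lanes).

t0 = [0xef, 0xa5, 0xef, 0xba]
t1 = [0x1d, 0xa5, 0xba, 0xba]
t2 = [0xa5, 0xba, 0xba, 0x1d]

RES = [ 0xa5  0xba  0xba  0x1d ]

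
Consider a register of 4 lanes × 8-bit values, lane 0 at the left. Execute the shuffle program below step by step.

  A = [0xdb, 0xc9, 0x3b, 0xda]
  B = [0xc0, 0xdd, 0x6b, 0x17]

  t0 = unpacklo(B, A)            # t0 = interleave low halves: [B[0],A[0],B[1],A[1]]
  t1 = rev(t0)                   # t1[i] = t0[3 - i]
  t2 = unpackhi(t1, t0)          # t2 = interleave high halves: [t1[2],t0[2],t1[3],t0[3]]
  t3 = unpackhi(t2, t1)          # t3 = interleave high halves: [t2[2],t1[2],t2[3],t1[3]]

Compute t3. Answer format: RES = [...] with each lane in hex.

RES = [0xc0, 0xdb, 0xc9, 0xc0]

  t0: c0 db dd c9
  t1: c9 dd db c0
  t2: db dd c0 c9
  t3: c0 db c9 c0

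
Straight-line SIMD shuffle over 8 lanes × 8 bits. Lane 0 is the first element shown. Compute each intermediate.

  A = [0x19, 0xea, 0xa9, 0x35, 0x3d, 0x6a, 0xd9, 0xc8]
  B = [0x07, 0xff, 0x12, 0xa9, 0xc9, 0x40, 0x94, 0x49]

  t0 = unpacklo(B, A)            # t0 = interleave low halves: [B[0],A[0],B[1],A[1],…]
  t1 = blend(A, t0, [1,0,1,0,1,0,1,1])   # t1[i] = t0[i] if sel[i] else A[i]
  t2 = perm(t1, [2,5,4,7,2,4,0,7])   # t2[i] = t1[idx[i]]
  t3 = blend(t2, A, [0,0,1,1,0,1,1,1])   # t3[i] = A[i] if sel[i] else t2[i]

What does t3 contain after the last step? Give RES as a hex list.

RES = [0xff, 0x6a, 0xa9, 0x35, 0xff, 0x6a, 0xd9, 0xc8]

t0 = [0x07, 0x19, 0xff, 0xea, 0x12, 0xa9, 0xa9, 0x35]
t1 = [0x07, 0xea, 0xff, 0x35, 0x12, 0x6a, 0xa9, 0x35]
t2 = [0xff, 0x6a, 0x12, 0x35, 0xff, 0x12, 0x07, 0x35]
t3 = [0xff, 0x6a, 0xa9, 0x35, 0xff, 0x6a, 0xd9, 0xc8]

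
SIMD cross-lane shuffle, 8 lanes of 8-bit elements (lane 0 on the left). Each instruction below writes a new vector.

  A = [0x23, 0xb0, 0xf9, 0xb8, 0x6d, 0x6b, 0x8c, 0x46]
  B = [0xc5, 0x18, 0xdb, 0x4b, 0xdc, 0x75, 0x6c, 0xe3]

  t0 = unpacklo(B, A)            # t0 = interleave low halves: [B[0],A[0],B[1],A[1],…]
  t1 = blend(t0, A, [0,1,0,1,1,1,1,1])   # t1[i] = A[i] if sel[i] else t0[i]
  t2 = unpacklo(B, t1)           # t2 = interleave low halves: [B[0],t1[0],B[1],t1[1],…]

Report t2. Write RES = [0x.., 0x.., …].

  t0: c5 23 18 b0 db f9 4b b8
  t1: c5 b0 18 b8 6d 6b 8c 46
  t2: c5 c5 18 b0 db 18 4b b8

RES = [ 0xc5  0xc5  0x18  0xb0  0xdb  0x18  0x4b  0xb8 ]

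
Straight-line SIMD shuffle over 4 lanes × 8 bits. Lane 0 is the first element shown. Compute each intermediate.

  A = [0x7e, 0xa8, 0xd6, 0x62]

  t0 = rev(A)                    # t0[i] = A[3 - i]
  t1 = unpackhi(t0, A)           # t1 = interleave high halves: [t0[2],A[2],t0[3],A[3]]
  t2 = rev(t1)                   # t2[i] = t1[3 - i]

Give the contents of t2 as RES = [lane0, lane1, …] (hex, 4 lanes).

RES = [0x62, 0x7e, 0xd6, 0xa8]

→ t0 |62|d6|a8|7e|
→ t1 |a8|d6|7e|62|
→ t2 |62|7e|d6|a8|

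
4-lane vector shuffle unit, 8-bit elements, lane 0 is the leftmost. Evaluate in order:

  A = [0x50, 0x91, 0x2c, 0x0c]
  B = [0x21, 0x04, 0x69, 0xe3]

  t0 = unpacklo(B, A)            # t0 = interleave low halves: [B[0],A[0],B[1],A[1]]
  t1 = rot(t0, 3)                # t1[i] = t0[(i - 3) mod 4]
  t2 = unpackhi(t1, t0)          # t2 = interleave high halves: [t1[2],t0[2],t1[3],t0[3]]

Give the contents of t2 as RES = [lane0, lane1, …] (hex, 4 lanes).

  t0: 21 50 04 91
  t1: 50 04 91 21
  t2: 91 04 21 91

RES = [ 0x91  0x04  0x21  0x91 ]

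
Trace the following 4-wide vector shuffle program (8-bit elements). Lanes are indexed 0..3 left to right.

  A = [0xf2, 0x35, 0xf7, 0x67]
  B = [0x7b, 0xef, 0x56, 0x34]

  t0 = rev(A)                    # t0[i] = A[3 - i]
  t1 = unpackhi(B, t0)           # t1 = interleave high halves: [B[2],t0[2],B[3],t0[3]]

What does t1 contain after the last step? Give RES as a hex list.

RES = [0x56, 0x35, 0x34, 0xf2]

t0 = [0x67, 0xf7, 0x35, 0xf2]
t1 = [0x56, 0x35, 0x34, 0xf2]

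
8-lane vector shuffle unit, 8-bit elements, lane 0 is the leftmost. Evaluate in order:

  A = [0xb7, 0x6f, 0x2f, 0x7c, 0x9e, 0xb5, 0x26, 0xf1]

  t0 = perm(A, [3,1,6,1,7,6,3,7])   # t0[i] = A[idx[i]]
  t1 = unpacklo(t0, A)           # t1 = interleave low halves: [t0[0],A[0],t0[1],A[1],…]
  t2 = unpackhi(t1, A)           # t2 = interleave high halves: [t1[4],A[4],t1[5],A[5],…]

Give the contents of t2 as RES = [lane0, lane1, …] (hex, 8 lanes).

RES = [0x26, 0x9e, 0x2f, 0xb5, 0x6f, 0x26, 0x7c, 0xf1]

→ t0 |7c|6f|26|6f|f1|26|7c|f1|
→ t1 |7c|b7|6f|6f|26|2f|6f|7c|
→ t2 |26|9e|2f|b5|6f|26|7c|f1|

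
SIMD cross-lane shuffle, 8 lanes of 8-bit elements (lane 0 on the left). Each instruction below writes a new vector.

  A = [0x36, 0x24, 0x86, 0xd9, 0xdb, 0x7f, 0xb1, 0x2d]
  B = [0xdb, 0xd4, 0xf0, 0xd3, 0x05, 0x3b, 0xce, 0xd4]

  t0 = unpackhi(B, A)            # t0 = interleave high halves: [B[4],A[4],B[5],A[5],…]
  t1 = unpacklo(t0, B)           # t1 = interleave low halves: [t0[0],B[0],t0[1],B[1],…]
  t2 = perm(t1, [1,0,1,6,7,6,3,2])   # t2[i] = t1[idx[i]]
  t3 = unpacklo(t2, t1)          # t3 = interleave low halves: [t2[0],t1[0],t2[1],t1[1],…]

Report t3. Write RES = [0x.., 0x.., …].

→ t0 |05|db|3b|7f|ce|b1|d4|2d|
→ t1 |05|db|db|d4|3b|f0|7f|d3|
→ t2 |db|05|db|7f|d3|7f|d4|db|
→ t3 |db|05|05|db|db|db|7f|d4|

RES = [ 0xdb  0x05  0x05  0xdb  0xdb  0xdb  0x7f  0xd4 ]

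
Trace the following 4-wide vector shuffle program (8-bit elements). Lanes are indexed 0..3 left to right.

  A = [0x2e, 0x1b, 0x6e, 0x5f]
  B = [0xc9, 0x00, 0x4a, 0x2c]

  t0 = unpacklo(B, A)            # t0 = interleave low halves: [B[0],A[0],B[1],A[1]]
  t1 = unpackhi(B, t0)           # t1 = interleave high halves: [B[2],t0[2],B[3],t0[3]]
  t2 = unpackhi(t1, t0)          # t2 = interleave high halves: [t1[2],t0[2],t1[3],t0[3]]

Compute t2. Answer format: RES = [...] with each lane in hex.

RES = [0x2c, 0x00, 0x1b, 0x1b]

t0 = [0xc9, 0x2e, 0x00, 0x1b]
t1 = [0x4a, 0x00, 0x2c, 0x1b]
t2 = [0x2c, 0x00, 0x1b, 0x1b]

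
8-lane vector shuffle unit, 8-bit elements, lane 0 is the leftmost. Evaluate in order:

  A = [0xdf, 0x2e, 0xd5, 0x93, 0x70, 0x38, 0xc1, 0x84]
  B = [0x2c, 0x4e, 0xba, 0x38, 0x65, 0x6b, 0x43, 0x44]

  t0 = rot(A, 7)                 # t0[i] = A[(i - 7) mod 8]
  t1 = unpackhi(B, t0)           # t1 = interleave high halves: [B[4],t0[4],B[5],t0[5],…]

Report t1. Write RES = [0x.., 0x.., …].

RES = [0x65, 0x38, 0x6b, 0xc1, 0x43, 0x84, 0x44, 0xdf]

→ t0 |2e|d5|93|70|38|c1|84|df|
→ t1 |65|38|6b|c1|43|84|44|df|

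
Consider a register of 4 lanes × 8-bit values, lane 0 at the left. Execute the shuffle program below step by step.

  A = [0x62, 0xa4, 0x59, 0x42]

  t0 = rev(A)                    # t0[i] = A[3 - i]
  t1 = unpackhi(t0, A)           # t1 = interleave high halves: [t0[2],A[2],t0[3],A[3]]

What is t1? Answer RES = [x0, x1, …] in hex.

RES = [ 0xa4  0x59  0x62  0x42 ]

→ t0 |42|59|a4|62|
→ t1 |a4|59|62|42|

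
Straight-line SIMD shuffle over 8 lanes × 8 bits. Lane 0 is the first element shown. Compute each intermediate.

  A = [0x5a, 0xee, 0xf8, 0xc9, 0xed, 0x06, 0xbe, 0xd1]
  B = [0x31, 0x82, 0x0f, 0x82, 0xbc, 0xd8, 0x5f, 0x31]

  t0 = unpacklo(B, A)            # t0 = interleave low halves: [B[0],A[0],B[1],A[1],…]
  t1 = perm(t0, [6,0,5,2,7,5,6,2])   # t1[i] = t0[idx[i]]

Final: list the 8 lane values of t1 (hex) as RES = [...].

  t0: 31 5a 82 ee 0f f8 82 c9
  t1: 82 31 f8 82 c9 f8 82 82

RES = [ 0x82  0x31  0xf8  0x82  0xc9  0xf8  0x82  0x82 ]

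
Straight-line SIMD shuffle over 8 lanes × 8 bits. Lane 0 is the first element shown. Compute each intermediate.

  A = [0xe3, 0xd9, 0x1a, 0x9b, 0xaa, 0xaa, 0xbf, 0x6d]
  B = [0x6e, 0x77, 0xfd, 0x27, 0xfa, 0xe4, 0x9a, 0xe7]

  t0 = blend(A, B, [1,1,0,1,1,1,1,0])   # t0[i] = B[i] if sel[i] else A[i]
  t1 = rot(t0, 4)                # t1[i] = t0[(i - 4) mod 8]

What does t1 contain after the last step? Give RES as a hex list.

t0 = [0x6e, 0x77, 0x1a, 0x27, 0xfa, 0xe4, 0x9a, 0x6d]
t1 = [0xfa, 0xe4, 0x9a, 0x6d, 0x6e, 0x77, 0x1a, 0x27]

RES = [0xfa, 0xe4, 0x9a, 0x6d, 0x6e, 0x77, 0x1a, 0x27]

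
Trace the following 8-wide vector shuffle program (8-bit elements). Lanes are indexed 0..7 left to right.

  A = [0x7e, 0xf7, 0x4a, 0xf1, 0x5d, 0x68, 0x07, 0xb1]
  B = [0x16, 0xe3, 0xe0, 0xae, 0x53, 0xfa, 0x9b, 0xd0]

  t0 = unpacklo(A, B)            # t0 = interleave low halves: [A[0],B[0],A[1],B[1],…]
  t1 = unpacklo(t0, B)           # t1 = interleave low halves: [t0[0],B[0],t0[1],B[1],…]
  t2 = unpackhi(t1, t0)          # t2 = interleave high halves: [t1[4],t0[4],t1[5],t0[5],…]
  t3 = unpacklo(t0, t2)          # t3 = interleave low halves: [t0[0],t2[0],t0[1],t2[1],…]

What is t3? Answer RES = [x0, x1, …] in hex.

RES = [0x7e, 0xf7, 0x16, 0x4a, 0xf7, 0xe0, 0xe3, 0xe0]

→ t0 |7e|16|f7|e3|4a|e0|f1|ae|
→ t1 |7e|16|16|e3|f7|e0|e3|ae|
→ t2 |f7|4a|e0|e0|e3|f1|ae|ae|
→ t3 |7e|f7|16|4a|f7|e0|e3|e0|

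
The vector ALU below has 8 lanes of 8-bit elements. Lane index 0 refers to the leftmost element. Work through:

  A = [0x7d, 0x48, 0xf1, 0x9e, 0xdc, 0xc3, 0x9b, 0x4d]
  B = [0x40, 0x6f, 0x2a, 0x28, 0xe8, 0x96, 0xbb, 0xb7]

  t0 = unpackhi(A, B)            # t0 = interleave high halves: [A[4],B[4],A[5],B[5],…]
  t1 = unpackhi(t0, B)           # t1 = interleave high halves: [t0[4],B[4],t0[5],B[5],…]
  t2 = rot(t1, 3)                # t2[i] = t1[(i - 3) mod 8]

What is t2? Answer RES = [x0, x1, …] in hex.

RES = [ 0xbb  0xb7  0xb7  0x9b  0xe8  0xbb  0x96  0x4d ]

→ t0 |dc|e8|c3|96|9b|bb|4d|b7|
→ t1 |9b|e8|bb|96|4d|bb|b7|b7|
→ t2 |bb|b7|b7|9b|e8|bb|96|4d|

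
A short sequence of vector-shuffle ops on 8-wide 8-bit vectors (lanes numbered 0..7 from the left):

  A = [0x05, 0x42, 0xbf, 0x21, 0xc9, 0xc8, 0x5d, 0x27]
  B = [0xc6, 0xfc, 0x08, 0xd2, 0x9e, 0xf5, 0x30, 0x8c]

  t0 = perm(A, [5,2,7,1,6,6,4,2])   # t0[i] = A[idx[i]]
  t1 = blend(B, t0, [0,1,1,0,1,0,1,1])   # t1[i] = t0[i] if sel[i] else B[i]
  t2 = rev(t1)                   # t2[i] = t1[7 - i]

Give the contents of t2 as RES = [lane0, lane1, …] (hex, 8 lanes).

RES = [0xbf, 0xc9, 0xf5, 0x5d, 0xd2, 0x27, 0xbf, 0xc6]

→ t0 |c8|bf|27|42|5d|5d|c9|bf|
→ t1 |c6|bf|27|d2|5d|f5|c9|bf|
→ t2 |bf|c9|f5|5d|d2|27|bf|c6|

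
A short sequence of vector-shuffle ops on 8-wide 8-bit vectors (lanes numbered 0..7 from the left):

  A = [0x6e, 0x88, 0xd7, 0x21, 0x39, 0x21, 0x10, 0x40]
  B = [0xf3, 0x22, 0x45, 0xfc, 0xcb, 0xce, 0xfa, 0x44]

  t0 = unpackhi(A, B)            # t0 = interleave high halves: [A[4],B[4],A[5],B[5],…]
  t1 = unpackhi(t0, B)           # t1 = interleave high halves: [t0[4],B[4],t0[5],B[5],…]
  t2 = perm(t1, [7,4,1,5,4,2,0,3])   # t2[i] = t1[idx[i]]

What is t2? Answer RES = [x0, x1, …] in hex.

  t0: 39 cb 21 ce 10 fa 40 44
  t1: 10 cb fa ce 40 fa 44 44
  t2: 44 40 cb fa 40 fa 10 ce

RES = [0x44, 0x40, 0xcb, 0xfa, 0x40, 0xfa, 0x10, 0xce]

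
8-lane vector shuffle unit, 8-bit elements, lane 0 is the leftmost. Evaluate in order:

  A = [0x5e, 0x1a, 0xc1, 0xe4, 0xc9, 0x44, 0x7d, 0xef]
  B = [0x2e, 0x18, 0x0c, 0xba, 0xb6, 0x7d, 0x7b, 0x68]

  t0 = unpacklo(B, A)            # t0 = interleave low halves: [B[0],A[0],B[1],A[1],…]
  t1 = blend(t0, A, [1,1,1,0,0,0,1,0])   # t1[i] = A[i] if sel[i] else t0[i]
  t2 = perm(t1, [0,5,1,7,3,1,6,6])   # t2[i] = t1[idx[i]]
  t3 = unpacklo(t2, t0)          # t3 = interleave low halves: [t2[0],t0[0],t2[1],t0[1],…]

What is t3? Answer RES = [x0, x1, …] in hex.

RES = [ 0x5e  0x2e  0xc1  0x5e  0x1a  0x18  0xe4  0x1a ]

t0 = [0x2e, 0x5e, 0x18, 0x1a, 0x0c, 0xc1, 0xba, 0xe4]
t1 = [0x5e, 0x1a, 0xc1, 0x1a, 0x0c, 0xc1, 0x7d, 0xe4]
t2 = [0x5e, 0xc1, 0x1a, 0xe4, 0x1a, 0x1a, 0x7d, 0x7d]
t3 = [0x5e, 0x2e, 0xc1, 0x5e, 0x1a, 0x18, 0xe4, 0x1a]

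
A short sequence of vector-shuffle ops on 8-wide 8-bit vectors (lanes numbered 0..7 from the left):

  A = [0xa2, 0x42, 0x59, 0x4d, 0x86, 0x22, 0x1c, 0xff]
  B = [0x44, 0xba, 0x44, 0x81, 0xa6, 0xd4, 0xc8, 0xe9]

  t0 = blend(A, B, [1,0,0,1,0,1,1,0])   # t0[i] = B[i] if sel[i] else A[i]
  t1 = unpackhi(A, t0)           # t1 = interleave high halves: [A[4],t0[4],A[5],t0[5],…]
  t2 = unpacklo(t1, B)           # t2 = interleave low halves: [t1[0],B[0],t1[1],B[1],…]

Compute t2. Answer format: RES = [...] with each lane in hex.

  t0: 44 42 59 81 86 d4 c8 ff
  t1: 86 86 22 d4 1c c8 ff ff
  t2: 86 44 86 ba 22 44 d4 81

RES = [0x86, 0x44, 0x86, 0xba, 0x22, 0x44, 0xd4, 0x81]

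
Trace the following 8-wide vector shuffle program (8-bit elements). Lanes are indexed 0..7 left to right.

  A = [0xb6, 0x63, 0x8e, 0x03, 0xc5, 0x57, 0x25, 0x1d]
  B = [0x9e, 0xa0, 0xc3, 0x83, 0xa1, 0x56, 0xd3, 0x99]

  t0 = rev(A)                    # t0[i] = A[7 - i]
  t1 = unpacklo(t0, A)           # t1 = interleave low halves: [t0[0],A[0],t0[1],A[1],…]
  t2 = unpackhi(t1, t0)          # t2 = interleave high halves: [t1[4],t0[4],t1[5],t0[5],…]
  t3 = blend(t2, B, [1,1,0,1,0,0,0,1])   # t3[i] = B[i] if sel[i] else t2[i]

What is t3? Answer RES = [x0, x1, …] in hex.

→ t0 |1d|25|57|c5|03|8e|63|b6|
→ t1 |1d|b6|25|63|57|8e|c5|03|
→ t2 |57|03|8e|8e|c5|63|03|b6|
→ t3 |9e|a0|8e|83|c5|63|03|99|

RES = [0x9e, 0xa0, 0x8e, 0x83, 0xc5, 0x63, 0x03, 0x99]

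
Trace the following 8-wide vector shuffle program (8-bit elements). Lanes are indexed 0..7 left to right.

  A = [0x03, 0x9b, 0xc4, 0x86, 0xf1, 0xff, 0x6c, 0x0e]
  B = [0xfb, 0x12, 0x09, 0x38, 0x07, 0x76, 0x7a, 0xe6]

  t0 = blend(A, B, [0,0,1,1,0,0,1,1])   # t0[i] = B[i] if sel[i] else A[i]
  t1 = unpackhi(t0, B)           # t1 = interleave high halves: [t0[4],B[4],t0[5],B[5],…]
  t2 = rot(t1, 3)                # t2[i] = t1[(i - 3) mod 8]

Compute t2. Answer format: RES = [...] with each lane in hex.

t0 = [0x03, 0x9b, 0x09, 0x38, 0xf1, 0xff, 0x7a, 0xe6]
t1 = [0xf1, 0x07, 0xff, 0x76, 0x7a, 0x7a, 0xe6, 0xe6]
t2 = [0x7a, 0xe6, 0xe6, 0xf1, 0x07, 0xff, 0x76, 0x7a]

RES = [0x7a, 0xe6, 0xe6, 0xf1, 0x07, 0xff, 0x76, 0x7a]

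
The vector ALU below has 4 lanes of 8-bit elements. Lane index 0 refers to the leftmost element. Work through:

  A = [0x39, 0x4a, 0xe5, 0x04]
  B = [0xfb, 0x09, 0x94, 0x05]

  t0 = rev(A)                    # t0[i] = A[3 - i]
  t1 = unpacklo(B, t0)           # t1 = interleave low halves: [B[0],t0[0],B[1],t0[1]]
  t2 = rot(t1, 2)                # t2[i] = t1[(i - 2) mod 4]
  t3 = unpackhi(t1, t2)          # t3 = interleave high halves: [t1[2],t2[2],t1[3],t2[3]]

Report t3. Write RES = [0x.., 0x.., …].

t0 = [0x04, 0xe5, 0x4a, 0x39]
t1 = [0xfb, 0x04, 0x09, 0xe5]
t2 = [0x09, 0xe5, 0xfb, 0x04]
t3 = [0x09, 0xfb, 0xe5, 0x04]

RES = [ 0x09  0xfb  0xe5  0x04 ]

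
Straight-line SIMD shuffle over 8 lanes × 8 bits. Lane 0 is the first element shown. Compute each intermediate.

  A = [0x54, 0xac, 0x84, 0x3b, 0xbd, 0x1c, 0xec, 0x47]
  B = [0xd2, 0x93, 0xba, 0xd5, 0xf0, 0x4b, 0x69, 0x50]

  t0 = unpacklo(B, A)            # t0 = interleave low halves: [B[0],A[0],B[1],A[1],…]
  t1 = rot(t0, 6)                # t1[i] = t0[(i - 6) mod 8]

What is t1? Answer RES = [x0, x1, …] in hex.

RES = [ 0x93  0xac  0xba  0x84  0xd5  0x3b  0xd2  0x54 ]

t0 = [0xd2, 0x54, 0x93, 0xac, 0xba, 0x84, 0xd5, 0x3b]
t1 = [0x93, 0xac, 0xba, 0x84, 0xd5, 0x3b, 0xd2, 0x54]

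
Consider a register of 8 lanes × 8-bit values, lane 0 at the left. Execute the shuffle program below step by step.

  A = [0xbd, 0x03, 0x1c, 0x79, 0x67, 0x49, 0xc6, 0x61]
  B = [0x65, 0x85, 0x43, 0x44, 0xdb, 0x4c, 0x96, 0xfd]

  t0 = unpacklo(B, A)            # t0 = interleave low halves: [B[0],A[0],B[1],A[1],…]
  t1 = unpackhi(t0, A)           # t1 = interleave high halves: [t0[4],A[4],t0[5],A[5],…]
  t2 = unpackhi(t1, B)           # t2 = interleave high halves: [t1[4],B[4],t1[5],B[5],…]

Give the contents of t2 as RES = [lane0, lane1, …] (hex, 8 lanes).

t0 = [0x65, 0xbd, 0x85, 0x03, 0x43, 0x1c, 0x44, 0x79]
t1 = [0x43, 0x67, 0x1c, 0x49, 0x44, 0xc6, 0x79, 0x61]
t2 = [0x44, 0xdb, 0xc6, 0x4c, 0x79, 0x96, 0x61, 0xfd]

RES = [0x44, 0xdb, 0xc6, 0x4c, 0x79, 0x96, 0x61, 0xfd]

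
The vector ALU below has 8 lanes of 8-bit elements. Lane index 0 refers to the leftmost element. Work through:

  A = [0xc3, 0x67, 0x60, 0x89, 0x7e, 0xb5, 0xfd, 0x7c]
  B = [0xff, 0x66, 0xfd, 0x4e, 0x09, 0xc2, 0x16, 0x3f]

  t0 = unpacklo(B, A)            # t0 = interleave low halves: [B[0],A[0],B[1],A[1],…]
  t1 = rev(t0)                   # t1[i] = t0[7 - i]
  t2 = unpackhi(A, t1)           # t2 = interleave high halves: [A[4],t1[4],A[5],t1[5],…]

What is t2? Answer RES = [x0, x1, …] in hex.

RES = [ 0x7e  0x67  0xb5  0x66  0xfd  0xc3  0x7c  0xff ]

t0 = [0xff, 0xc3, 0x66, 0x67, 0xfd, 0x60, 0x4e, 0x89]
t1 = [0x89, 0x4e, 0x60, 0xfd, 0x67, 0x66, 0xc3, 0xff]
t2 = [0x7e, 0x67, 0xb5, 0x66, 0xfd, 0xc3, 0x7c, 0xff]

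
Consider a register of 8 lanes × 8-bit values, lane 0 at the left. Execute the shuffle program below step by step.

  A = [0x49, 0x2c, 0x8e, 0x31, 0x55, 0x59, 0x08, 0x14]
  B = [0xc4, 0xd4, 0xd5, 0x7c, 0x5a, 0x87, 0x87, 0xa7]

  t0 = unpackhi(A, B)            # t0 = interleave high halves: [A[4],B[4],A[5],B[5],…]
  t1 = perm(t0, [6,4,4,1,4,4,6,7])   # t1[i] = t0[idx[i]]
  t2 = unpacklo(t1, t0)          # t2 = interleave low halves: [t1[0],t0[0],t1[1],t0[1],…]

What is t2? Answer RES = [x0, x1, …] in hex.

RES = [ 0x14  0x55  0x08  0x5a  0x08  0x59  0x5a  0x87 ]

t0 = [0x55, 0x5a, 0x59, 0x87, 0x08, 0x87, 0x14, 0xa7]
t1 = [0x14, 0x08, 0x08, 0x5a, 0x08, 0x08, 0x14, 0xa7]
t2 = [0x14, 0x55, 0x08, 0x5a, 0x08, 0x59, 0x5a, 0x87]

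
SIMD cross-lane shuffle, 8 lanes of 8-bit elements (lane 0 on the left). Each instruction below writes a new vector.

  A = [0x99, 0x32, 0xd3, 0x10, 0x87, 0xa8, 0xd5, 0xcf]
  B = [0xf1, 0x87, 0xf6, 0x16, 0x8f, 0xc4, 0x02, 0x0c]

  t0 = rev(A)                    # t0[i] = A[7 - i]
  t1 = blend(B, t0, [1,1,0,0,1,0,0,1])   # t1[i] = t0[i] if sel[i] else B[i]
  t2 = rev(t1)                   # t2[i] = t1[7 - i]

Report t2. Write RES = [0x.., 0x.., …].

RES = [ 0x99  0x02  0xc4  0x10  0x16  0xf6  0xd5  0xcf ]

t0 = [0xcf, 0xd5, 0xa8, 0x87, 0x10, 0xd3, 0x32, 0x99]
t1 = [0xcf, 0xd5, 0xf6, 0x16, 0x10, 0xc4, 0x02, 0x99]
t2 = [0x99, 0x02, 0xc4, 0x10, 0x16, 0xf6, 0xd5, 0xcf]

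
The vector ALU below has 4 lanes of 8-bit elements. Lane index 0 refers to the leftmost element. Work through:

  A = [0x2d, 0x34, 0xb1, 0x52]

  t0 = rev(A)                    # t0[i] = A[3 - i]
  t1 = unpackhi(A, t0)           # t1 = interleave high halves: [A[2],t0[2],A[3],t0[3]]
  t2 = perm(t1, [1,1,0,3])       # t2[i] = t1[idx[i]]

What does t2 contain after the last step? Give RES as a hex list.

RES = [0x34, 0x34, 0xb1, 0x2d]

t0 = [0x52, 0xb1, 0x34, 0x2d]
t1 = [0xb1, 0x34, 0x52, 0x2d]
t2 = [0x34, 0x34, 0xb1, 0x2d]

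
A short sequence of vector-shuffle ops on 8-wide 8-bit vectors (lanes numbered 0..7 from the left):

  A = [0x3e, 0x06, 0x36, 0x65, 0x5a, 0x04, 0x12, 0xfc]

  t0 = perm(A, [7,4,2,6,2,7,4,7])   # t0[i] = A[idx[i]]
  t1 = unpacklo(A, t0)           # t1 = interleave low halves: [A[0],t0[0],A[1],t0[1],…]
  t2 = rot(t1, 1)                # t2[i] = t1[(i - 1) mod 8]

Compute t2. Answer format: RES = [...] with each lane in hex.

RES = [ 0x12  0x3e  0xfc  0x06  0x5a  0x36  0x36  0x65 ]

  t0: fc 5a 36 12 36 fc 5a fc
  t1: 3e fc 06 5a 36 36 65 12
  t2: 12 3e fc 06 5a 36 36 65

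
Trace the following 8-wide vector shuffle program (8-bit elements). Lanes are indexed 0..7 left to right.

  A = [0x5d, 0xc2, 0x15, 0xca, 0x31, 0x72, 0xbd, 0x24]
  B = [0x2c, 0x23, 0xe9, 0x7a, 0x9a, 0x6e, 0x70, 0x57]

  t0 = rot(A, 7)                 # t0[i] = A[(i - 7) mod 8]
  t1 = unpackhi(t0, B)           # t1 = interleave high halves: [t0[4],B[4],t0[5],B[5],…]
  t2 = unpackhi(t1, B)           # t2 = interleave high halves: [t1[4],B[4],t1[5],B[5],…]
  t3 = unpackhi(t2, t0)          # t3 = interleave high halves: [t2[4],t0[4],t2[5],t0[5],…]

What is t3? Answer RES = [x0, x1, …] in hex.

RES = [0x5d, 0x72, 0x70, 0xbd, 0x57, 0x24, 0x57, 0x5d]

→ t0 |c2|15|ca|31|72|bd|24|5d|
→ t1 |72|9a|bd|6e|24|70|5d|57|
→ t2 |24|9a|70|6e|5d|70|57|57|
→ t3 |5d|72|70|bd|57|24|57|5d|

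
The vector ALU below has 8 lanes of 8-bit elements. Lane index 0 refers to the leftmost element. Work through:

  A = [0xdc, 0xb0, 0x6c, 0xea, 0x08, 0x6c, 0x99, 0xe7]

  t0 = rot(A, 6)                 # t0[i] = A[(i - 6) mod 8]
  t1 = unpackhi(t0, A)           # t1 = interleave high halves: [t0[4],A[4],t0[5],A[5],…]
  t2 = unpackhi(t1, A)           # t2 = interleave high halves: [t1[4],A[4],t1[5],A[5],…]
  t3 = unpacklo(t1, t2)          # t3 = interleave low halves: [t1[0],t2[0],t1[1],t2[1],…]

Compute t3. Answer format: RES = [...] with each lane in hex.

RES = [ 0x99  0xdc  0x08  0x08  0xe7  0x99  0x6c  0x6c ]

→ t0 |6c|ea|08|6c|99|e7|dc|b0|
→ t1 |99|08|e7|6c|dc|99|b0|e7|
→ t2 |dc|08|99|6c|b0|99|e7|e7|
→ t3 |99|dc|08|08|e7|99|6c|6c|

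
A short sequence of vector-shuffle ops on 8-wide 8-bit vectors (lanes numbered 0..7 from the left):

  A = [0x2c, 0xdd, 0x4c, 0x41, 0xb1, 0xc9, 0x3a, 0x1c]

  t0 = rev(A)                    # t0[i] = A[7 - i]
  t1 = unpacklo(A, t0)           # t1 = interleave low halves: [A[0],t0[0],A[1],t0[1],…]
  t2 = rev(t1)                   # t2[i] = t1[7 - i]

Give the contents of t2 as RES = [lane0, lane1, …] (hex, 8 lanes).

t0 = [0x1c, 0x3a, 0xc9, 0xb1, 0x41, 0x4c, 0xdd, 0x2c]
t1 = [0x2c, 0x1c, 0xdd, 0x3a, 0x4c, 0xc9, 0x41, 0xb1]
t2 = [0xb1, 0x41, 0xc9, 0x4c, 0x3a, 0xdd, 0x1c, 0x2c]

RES = [ 0xb1  0x41  0xc9  0x4c  0x3a  0xdd  0x1c  0x2c ]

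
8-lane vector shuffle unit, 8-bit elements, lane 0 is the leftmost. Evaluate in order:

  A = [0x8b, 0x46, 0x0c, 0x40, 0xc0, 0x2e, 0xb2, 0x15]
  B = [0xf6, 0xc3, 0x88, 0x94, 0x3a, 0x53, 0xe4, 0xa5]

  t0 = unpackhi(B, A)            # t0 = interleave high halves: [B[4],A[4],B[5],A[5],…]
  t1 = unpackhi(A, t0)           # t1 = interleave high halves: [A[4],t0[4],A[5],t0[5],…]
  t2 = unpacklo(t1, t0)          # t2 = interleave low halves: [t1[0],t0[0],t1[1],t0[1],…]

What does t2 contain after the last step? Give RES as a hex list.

RES = [ 0xc0  0x3a  0xe4  0xc0  0x2e  0x53  0xb2  0x2e ]

→ t0 |3a|c0|53|2e|e4|b2|a5|15|
→ t1 |c0|e4|2e|b2|b2|a5|15|15|
→ t2 |c0|3a|e4|c0|2e|53|b2|2e|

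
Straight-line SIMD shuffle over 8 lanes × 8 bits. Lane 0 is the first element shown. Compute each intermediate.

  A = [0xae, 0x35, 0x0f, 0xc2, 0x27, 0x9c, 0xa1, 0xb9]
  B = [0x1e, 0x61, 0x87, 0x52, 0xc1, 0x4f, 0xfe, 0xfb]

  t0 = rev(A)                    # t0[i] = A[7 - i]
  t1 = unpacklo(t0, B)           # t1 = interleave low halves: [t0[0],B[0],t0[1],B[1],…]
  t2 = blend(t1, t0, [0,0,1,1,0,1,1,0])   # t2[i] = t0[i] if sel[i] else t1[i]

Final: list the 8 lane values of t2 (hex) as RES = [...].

→ t0 |b9|a1|9c|27|c2|0f|35|ae|
→ t1 |b9|1e|a1|61|9c|87|27|52|
→ t2 |b9|1e|9c|27|9c|0f|35|52|

RES = [0xb9, 0x1e, 0x9c, 0x27, 0x9c, 0x0f, 0x35, 0x52]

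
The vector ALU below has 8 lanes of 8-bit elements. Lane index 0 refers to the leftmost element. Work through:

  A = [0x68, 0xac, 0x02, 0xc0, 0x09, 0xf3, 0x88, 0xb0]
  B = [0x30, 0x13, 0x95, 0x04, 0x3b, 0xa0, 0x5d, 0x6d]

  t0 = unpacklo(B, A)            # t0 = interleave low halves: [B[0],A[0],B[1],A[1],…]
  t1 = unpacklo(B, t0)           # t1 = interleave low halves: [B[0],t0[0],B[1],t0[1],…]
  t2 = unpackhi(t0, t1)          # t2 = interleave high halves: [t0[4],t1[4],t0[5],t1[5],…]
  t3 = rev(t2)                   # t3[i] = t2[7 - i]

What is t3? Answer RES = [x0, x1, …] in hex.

→ t0 |30|68|13|ac|95|02|04|c0|
→ t1 |30|30|13|68|95|13|04|ac|
→ t2 |95|95|02|13|04|04|c0|ac|
→ t3 |ac|c0|04|04|13|02|95|95|

RES = [0xac, 0xc0, 0x04, 0x04, 0x13, 0x02, 0x95, 0x95]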